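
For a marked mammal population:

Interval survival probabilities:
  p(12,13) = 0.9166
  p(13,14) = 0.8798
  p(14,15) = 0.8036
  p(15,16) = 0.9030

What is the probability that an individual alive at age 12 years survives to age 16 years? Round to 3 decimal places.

The overall survival probability is 0.9166 × 0.8798 × 0.8036 × 0.9030.
= 0.585183.

0.585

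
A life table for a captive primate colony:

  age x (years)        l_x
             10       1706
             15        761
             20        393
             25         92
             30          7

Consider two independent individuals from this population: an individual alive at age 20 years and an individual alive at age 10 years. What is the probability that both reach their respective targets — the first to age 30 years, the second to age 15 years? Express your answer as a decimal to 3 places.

0.008

p₁ = l_30/l_20 = 7/393 = 0.017812; p₂ = l_15/l_10 = 761/1706 = 0.446073.
P(both) = p₁ × p₂ = 0.017812 × 0.446073 = 0.007945.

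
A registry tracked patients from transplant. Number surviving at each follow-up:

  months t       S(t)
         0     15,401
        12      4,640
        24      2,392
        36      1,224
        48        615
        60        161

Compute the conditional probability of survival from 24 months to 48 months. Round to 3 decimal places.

0.257

The conditional survival probability is S(48)/S(24) = 615/2,392 = 0.257107.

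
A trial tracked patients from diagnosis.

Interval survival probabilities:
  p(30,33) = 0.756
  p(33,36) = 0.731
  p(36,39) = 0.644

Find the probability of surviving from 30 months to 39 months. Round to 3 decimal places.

The overall survival probability is 0.756 × 0.731 × 0.644.
= 0.355898.

0.356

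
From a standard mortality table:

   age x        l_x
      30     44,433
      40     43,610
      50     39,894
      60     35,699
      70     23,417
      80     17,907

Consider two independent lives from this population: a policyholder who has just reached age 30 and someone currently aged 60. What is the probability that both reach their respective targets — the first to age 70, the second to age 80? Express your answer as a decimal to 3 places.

0.264

p₁ = l_70/l_30 = 23,417/44,433 = 0.527018; p₂ = l_80/l_60 = 17,907/35,699 = 0.501611.
P(both) = p₁ × p₂ = 0.527018 × 0.501611 = 0.264358.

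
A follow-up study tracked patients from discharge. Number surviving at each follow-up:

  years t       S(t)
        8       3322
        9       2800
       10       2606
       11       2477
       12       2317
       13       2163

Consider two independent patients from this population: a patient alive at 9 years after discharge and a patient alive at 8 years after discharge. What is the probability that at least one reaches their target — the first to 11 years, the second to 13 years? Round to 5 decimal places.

p₁ = S(11)/S(9) = 2477/2800 = 0.884643; p₂ = S(13)/S(8) = 2163/3322 = 0.651114.
P(at least one) = 1 − (1−p₁)(1−p₂) = 1 − 0.115357 × 0.348886 = 0.959754.

0.95975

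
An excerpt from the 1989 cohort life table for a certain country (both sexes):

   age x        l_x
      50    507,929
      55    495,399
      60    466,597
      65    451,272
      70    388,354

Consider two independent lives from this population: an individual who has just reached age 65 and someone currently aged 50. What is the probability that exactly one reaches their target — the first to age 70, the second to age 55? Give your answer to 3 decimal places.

p₁ = l_70/l_65 = 388,354/451,272 = 0.860576; p₂ = l_55/l_50 = 495,399/507,929 = 0.975331.
P(exactly one) = p₁(1−p₂) + (1−p₁)p₂ = 0.021230 + 0.135985 = 0.157214.

0.157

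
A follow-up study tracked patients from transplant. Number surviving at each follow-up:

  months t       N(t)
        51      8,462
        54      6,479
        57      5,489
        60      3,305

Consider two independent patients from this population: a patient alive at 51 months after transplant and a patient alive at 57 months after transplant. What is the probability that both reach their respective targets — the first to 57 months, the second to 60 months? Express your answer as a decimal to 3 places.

p₁ = N(57)/N(51) = 5,489/8,462 = 0.648665; p₂ = N(60)/N(57) = 3,305/5,489 = 0.602113.
P(both) = p₁ × p₂ = 0.648665 × 0.602113 = 0.390570.

0.391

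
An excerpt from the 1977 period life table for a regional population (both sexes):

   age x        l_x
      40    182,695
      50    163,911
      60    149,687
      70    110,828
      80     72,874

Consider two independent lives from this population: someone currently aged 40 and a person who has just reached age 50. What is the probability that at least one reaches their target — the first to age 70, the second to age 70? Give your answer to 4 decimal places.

0.8726

p₁ = l_70/l_40 = 110,828/182,695 = 0.606629; p₂ = l_70/l_50 = 110,828/163,911 = 0.676147.
P(at least one) = 1 − (1−p₁)(1−p₂) = 1 − 0.393371 × 0.323853 = 0.872606.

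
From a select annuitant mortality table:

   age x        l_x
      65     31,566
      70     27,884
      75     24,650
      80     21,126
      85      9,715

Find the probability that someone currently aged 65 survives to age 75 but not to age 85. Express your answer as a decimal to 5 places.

0.47314

We want 10|10q65 = (l_75 − l_85)/l_65.
This is the probability of reaching 75 but not 85, conditional on being alive at 65: (l_75 − l_85) / l_65.
= (24,650 − 9,715) / 31,566 = 14,935 / 31,566 = 0.473136.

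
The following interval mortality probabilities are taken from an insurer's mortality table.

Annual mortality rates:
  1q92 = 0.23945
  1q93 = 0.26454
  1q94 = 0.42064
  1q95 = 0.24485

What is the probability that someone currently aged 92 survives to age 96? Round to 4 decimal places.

The overall survival probability is (1 − 0.23945) × (1 − 0.26454) × (1 − 0.42064) × (1 − 0.24485).
= 0.76055 × 0.73546 × 0.57936 × 0.75515 = 0.244719.

0.2447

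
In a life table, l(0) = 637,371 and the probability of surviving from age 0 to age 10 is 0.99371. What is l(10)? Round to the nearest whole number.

l(10) = l(0) × p = 637,371 × 0.99371 = 633362.

633362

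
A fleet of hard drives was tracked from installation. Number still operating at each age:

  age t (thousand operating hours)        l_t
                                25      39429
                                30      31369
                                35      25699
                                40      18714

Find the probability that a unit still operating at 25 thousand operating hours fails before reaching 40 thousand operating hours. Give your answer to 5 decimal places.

0.52537

P(fail before 40 | operational at 25) = 1 − l_40/l_25 = 1 − 18714/39429 = (20715)/39429 = 0.525375.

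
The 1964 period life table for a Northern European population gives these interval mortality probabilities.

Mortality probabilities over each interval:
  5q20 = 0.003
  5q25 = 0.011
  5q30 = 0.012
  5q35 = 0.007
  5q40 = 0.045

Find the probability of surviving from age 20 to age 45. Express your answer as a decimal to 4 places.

0.9238

25p20 = (1 − 0.003) × (1 − 0.011) × (1 − 0.012) × (1 − 0.007) × (1 − 0.045).
= 0.997 × 0.989 × 0.988 × 0.993 × 0.955 = 0.923849.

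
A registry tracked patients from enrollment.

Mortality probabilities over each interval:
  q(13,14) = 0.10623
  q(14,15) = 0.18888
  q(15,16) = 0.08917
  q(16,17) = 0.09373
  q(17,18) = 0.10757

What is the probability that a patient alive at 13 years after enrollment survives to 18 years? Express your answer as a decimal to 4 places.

0.5340

Chaining the interval survival probabilities: (1 − 0.10623) × (1 − 0.18888) × (1 − 0.08917) × (1 − 0.09373) × (1 − 0.10757).
= 0.89377 × 0.81112 × 0.91083 × 0.90627 × 0.89243 = 0.534048.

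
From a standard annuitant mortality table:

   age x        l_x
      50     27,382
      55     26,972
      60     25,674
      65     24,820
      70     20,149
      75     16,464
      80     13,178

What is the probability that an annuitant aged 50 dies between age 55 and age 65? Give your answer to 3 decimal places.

0.079

We want 5|10q50 = (l_55 − l_65)/l_50.
This is the probability of reaching 55 but not 65, conditional on being alive at 50: (l_55 − l_65) / l_50.
= (26,972 − 24,820) / 27,382 = 2,152 / 27,382 = 0.078592.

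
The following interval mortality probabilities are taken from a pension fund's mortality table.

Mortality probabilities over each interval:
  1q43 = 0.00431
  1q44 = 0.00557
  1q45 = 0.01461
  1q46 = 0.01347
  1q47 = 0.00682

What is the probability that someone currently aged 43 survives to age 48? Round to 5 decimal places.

Chaining the interval survival probabilities: (1 − 0.00431) × (1 − 0.00557) × (1 − 0.01461) × (1 − 0.01347) × (1 − 0.00682).
= 0.99569 × 0.99443 × 0.98539 × 0.98653 × 0.99318 = 0.955971.

0.95597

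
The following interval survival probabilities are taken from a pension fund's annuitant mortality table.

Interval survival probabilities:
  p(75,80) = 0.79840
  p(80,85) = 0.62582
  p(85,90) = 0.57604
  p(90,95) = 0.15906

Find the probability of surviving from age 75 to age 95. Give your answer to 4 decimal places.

0.0458

P(survive 75→95) = 0.79840 × 0.62582 × 0.57604 × 0.15906.
= 0.045781.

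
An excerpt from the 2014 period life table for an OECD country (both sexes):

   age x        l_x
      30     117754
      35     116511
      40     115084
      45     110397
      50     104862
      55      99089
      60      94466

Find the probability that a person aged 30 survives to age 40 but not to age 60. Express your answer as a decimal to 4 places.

0.1751

This is the probability of reaching 40 but not 60, conditional on being alive at 30: (l_40 − l_60) / l_30.
= (115084 − 94466) / 117754 = 20618 / 117754 = 0.175094.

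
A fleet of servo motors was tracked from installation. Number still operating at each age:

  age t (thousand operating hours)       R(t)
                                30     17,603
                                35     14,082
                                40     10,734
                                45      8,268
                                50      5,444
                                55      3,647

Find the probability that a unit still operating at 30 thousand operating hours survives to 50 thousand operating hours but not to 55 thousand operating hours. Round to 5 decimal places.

0.10208

This is the probability of reaching 50 but not 55, conditional on being operational at 30: (R(50) − R(55)) / R(30).
= (5,444 − 3,647) / 17,603 = 1,797 / 17,603 = 0.102085.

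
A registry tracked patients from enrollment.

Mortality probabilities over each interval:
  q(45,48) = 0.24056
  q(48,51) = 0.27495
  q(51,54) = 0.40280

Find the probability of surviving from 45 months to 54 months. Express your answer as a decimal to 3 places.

P(survive 45→54) = (1 − 0.24056) × (1 − 0.27495) × (1 − 0.40280).
= 0.75944 × 0.72505 × 0.59720 = 0.328837.

0.329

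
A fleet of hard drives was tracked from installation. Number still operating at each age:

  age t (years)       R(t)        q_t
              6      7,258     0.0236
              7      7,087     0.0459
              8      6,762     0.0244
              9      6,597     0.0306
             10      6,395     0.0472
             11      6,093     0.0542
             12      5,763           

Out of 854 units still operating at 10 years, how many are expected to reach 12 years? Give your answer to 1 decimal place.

The relevant probability is 5,763/6,395 = 0.901173.
Expected number = 854 × 0.901173 = 769.6.

769.6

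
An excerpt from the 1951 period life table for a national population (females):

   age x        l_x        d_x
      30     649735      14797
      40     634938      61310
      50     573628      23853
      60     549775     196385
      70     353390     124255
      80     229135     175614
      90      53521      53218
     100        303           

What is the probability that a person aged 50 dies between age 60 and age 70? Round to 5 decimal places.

We want 10|10q50 = (l_60 − l_70)/l_50.
This is the probability of reaching 60 but not 70, conditional on being alive at 50: (l_60 − l_70) / l_50.
= (549775 − 353390) / 573628 = 196385 / 573628 = 0.342356.

0.34236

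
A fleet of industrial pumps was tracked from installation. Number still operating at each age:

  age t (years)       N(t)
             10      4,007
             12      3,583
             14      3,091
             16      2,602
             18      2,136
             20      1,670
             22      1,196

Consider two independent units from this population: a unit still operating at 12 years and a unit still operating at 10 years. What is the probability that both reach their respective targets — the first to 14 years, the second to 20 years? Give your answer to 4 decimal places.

0.3595

p₁ = N(14)/N(12) = 3,091/3,583 = 0.862685; p₂ = N(20)/N(10) = 1,670/4,007 = 0.416771.
P(both) = p₁ × p₂ = 0.862685 × 0.416771 = 0.359542.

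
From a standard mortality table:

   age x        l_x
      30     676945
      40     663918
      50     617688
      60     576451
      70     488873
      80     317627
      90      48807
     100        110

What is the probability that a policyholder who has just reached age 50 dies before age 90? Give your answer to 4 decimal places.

0.9210

P(die before 90 | alive at 50) = 1 − l_90/l_50 = 1 − 48807/617688 = (568881)/617688 = 0.920984.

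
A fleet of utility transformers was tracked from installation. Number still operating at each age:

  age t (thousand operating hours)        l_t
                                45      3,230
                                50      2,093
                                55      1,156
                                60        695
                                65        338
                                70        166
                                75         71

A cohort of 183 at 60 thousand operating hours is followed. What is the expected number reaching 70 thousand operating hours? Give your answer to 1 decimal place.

The relevant probability is 166/695 = 0.238849.
Expected number = 183 × 0.238849 = 43.7.

43.7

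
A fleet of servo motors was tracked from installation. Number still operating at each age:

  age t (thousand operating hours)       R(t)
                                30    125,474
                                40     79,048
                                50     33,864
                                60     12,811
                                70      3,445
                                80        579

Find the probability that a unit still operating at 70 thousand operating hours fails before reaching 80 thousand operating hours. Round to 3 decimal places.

P(fail before 80 | operational at 70) = 1 − R(80)/R(70) = 1 − 579/3,445 = (2,866)/3,445 = 0.831930.

0.832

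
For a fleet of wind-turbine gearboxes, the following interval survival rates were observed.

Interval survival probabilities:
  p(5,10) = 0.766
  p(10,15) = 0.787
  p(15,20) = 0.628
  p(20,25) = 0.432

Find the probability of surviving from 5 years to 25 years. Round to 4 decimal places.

0.1635

The overall survival probability is 0.766 × 0.787 × 0.628 × 0.432.
= 0.163549.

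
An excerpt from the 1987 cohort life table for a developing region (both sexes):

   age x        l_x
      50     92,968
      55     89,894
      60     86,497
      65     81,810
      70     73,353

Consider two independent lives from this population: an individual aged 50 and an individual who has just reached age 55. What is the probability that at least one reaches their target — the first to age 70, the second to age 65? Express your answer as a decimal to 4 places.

0.9810

p₁ = l_70/l_50 = 73,353/92,968 = 0.789013; p₂ = l_65/l_55 = 81,810/89,894 = 0.910072.
P(at least one) = 1 − (1−p₁)(1−p₂) = 1 − 0.210987 × 0.089928 = 0.981026.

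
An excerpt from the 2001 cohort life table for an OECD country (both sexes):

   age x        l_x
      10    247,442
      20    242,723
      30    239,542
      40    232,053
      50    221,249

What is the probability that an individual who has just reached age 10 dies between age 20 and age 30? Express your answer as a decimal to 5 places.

0.01286

This is the probability of reaching 20 but not 30, conditional on being alive at 10: (l_20 − l_30) / l_10.
= (242,723 − 239,542) / 247,442 = 3,181 / 247,442 = 0.012856.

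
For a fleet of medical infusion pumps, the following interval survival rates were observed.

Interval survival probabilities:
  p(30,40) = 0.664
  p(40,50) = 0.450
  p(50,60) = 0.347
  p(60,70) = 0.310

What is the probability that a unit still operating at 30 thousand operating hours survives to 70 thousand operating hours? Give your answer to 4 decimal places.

0.0321

Chaining the interval survival probabilities: 0.664 × 0.450 × 0.347 × 0.310.
= 0.032142.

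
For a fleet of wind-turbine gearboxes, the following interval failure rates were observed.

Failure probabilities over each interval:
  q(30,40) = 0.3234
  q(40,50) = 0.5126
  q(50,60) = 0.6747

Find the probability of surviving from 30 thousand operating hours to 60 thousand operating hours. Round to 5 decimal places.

0.10728

Chaining the interval survival probabilities: (1 − 0.3234) × (1 − 0.5126) × (1 − 0.6747).
= 0.6766 × 0.4874 × 0.3253 = 0.107276.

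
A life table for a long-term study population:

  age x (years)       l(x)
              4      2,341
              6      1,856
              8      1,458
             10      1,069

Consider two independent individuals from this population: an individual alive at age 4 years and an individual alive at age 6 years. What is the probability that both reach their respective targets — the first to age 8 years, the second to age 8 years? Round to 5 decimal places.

p₁ = l(8)/l(4) = 1,458/2,341 = 0.622811; p₂ = l(8)/l(6) = 1,458/1,856 = 0.785560.
P(both) = p₁ × p₂ = 0.622811 × 0.785560 = 0.489255.

0.48926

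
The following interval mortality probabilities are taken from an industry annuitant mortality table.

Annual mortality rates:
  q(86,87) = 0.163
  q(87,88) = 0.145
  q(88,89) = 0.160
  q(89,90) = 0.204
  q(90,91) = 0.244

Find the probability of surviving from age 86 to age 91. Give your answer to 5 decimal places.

0.36175

P(survive 86→91) = (1 − 0.163) × (1 − 0.145) × (1 − 0.160) × (1 − 0.204) × (1 − 0.244).
= 0.837 × 0.855 × 0.840 × 0.796 × 0.756 = 0.361748.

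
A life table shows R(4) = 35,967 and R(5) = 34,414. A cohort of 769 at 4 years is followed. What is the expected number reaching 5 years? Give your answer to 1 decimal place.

735.8

The relevant probability is 34,414/35,967 = 0.956822.
Expected number = 769 × 0.956822 = 735.8.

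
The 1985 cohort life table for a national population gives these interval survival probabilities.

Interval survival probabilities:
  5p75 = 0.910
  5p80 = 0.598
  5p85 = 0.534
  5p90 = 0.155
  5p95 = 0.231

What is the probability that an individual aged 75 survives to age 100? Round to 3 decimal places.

0.010

The overall survival probability is 0.910 × 0.598 × 0.534 × 0.155 × 0.231.
= 0.010405.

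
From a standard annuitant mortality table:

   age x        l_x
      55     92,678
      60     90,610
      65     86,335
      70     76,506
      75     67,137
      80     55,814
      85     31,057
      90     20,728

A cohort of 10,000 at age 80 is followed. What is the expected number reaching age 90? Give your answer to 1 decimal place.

The relevant probability is 20,728/55,814 = 0.371376.
Expected number = 10,000 × 0.371376 = 3713.8.

3713.8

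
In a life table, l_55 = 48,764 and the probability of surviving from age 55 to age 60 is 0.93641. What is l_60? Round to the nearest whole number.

l_60 = l_55 × p = 48,764 × 0.93641 = 45663.

45663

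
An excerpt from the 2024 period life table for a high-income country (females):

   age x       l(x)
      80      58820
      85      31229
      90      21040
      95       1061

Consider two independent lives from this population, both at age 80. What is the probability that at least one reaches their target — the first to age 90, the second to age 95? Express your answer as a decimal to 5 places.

0.36929

p₁ = l(90)/l(80) = 21040/58820 = 0.357701; p₂ = l(95)/l(80) = 1061/58820 = 0.018038.
P(at least one) = 1 − (1−p₁)(1−p₂) = 1 − 0.642299 × 0.981962 = 0.369287.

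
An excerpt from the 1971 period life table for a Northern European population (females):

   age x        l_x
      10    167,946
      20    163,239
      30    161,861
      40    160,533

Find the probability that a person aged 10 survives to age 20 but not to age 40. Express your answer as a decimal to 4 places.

0.0161

This is the probability of reaching 20 but not 40, conditional on being alive at 10: (l_20 − l_40) / l_10.
= (163,239 − 160,533) / 167,946 = 2,706 / 167,946 = 0.016112.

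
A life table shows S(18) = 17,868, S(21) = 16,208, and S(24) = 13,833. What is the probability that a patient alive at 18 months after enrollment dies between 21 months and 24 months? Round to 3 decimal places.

0.133

This is the probability of reaching 21 but not 24, conditional on being alive at 18: (S(21) − S(24)) / S(18).
= (16,208 − 13,833) / 17,868 = 2,375 / 17,868 = 0.132919.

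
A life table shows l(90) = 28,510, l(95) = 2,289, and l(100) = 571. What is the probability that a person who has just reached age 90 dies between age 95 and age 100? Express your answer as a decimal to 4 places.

0.0603

This is the probability of reaching 95 but not 100, conditional on being alive at 90: (l(95) − l(100)) / l(90).
= (2,289 − 571) / 28,510 = 1,718 / 28,510 = 0.060260.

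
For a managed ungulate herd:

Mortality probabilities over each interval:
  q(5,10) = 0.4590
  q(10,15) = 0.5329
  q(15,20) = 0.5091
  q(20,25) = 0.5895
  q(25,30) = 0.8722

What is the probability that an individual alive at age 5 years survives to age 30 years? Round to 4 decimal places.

Survival from 5 to 30 is the product of surviving each interval: (1 − 0.4590) × (1 − 0.5329) × (1 − 0.5091) × (1 − 0.5895) × (1 − 0.8722).
= 0.5410 × 0.4671 × 0.4909 × 0.4105 × 0.1278 = 0.006508.

0.0065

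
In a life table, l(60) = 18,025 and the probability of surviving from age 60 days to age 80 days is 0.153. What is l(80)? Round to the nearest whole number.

l(80) = l(60) × p = 18,025 × 0.153 = 2758.

2758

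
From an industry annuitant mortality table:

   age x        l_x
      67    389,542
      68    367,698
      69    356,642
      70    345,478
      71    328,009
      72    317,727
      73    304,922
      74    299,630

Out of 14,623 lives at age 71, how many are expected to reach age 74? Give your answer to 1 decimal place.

The relevant probability is 299,630/328,009 = 0.913481.
Expected number = 14,623 × 0.913481 = 13357.8.

13357.8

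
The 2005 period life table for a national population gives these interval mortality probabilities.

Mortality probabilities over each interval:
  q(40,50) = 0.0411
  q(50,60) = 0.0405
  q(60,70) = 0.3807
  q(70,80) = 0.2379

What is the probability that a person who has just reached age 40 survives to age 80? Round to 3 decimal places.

0.434

Chaining the interval survival probabilities: (1 − 0.0411) × (1 − 0.0405) × (1 − 0.3807) × (1 − 0.2379).
= 0.9589 × 0.9595 × 0.6193 × 0.7621 = 0.434242.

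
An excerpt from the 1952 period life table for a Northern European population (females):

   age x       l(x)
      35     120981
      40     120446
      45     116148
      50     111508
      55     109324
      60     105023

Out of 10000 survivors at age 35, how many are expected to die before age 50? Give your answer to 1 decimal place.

783.0

The relevant probability is 1 − 111508/120981 = 0.078302.
Expected number = 10000 × 0.078302 = 783.0.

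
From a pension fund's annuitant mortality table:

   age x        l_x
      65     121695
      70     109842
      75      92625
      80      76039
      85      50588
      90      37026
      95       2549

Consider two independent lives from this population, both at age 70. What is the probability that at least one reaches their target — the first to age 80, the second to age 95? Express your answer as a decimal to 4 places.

p₁ = l_80/l_70 = 76039/109842 = 0.692258; p₂ = l_95/l_70 = 2549/109842 = 0.023206.
P(at least one) = 1 − (1−p₁)(1−p₂) = 1 − 0.307742 × 0.976794 = 0.699399.

0.6994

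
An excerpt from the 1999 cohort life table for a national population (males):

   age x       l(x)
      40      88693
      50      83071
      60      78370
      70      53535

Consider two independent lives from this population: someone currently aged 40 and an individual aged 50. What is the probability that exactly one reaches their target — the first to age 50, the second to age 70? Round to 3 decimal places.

0.374

p₁ = l(50)/l(40) = 83071/88693 = 0.936613; p₂ = l(70)/l(50) = 53535/83071 = 0.644449.
P(exactly one) = p₁(1−p₂) + (1−p₁)p₂ = 0.333014 + 0.040850 = 0.373863.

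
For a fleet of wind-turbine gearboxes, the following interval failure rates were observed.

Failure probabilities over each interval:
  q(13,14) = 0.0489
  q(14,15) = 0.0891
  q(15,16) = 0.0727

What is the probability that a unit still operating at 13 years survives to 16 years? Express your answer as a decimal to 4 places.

0.8034

The overall survival probability is (1 − 0.0489) × (1 − 0.0891) × (1 − 0.0727).
= 0.9511 × 0.9109 × 0.9273 = 0.803373.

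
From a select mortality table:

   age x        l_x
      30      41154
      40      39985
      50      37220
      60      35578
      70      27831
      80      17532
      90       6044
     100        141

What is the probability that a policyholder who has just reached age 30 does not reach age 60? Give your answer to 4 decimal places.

P(die before 60 | alive at 30) = 1 − l_60/l_30 = 1 − 35578/41154 = (5576)/41154 = 0.135491.

0.1355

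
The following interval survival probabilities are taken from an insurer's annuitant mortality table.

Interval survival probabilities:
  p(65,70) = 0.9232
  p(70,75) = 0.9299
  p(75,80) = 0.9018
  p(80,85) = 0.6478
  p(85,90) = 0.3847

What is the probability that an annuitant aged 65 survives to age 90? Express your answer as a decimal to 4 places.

P(survive 65→90) = 0.9232 × 0.9299 × 0.9018 × 0.6478 × 0.3847.
= 0.192933.

0.1929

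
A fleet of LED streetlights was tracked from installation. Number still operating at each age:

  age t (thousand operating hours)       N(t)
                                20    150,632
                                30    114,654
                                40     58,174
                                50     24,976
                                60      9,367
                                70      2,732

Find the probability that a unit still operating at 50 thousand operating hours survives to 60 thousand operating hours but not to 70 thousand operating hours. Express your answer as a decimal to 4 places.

This is the probability of reaching 60 but not 70, conditional on being operational at 50: (N(60) − N(70)) / N(50).
= (9,367 − 2,732) / 24,976 = 6,635 / 24,976 = 0.265655.

0.2657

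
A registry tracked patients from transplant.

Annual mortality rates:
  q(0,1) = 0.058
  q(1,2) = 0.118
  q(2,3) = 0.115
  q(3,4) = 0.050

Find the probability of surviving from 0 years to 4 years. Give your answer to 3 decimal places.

0.699

The overall survival probability is (1 − 0.058) × (1 − 0.118) × (1 − 0.115) × (1 − 0.050).
= 0.942 × 0.882 × 0.885 × 0.950 = 0.698532.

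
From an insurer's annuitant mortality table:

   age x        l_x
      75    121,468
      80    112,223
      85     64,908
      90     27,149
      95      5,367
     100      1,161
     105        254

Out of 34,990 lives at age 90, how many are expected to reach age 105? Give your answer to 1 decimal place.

327.4

The relevant probability is 254/27,149 = 0.009356.
Expected number = 34,990 × 0.009356 = 327.4.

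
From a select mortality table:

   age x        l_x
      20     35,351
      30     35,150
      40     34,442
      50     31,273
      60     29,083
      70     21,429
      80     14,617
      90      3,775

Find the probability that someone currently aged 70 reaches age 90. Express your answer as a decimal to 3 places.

The conditional survival probability is l_90/l_70 = 3,775/21,429 = 0.176163.

0.176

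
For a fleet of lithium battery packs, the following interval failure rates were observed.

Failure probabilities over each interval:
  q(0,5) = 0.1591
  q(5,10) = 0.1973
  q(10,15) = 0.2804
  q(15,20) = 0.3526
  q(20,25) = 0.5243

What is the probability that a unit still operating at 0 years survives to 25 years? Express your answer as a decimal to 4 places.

The overall survival probability is (1 − 0.1591) × (1 − 0.1973) × (1 − 0.2804) × (1 − 0.3526) × (1 − 0.5243).
= 0.8409 × 0.8027 × 0.7196 × 0.6474 × 0.4757 = 0.149587.

0.1496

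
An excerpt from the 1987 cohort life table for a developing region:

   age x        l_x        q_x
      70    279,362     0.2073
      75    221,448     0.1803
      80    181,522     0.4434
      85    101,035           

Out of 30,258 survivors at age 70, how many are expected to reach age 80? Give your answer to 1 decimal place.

The relevant probability is 181,522/279,362 = 0.649773.
Expected number = 30,258 × 0.649773 = 19660.8.

19660.8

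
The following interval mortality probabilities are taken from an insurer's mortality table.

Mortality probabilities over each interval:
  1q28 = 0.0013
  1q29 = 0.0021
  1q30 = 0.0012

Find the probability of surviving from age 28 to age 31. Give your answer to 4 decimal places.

3p28 = (1 − 0.0013) × (1 − 0.0021) × (1 − 0.0012).
= 0.9987 × 0.9979 × 0.9988 = 0.995407.

0.9954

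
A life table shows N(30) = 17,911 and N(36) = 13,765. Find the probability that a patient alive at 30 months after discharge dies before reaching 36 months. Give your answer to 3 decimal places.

0.231

P(die before 36 | alive at 30) = 1 − N(36)/N(30) = 1 − 13,765/17,911 = (4,146)/17,911 = 0.231478.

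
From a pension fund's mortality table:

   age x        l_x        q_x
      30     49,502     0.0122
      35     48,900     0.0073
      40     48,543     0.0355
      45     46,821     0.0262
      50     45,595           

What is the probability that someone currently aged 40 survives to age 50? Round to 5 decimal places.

0.93927

We want 10p40 = l_50/l_40.
The conditional survival probability is l_50/l_40 = 45,595/48,543 = 0.939270.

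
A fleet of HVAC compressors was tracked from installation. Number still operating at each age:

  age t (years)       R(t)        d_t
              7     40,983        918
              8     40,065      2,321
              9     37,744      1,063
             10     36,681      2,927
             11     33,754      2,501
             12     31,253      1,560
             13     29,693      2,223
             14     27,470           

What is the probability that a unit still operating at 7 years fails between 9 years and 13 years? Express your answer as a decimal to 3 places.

This is the probability of reaching 9 but not 13, conditional on being operational at 7: (R(9) − R(13)) / R(7).
= (37,744 − 29,693) / 40,983 = 8,051 / 40,983 = 0.196447.

0.196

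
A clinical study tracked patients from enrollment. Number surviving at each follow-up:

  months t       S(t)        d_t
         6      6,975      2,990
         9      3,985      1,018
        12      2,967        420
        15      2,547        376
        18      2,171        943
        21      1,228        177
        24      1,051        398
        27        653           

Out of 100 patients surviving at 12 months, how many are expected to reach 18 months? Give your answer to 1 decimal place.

The relevant probability is 2,171/2,967 = 0.731716.
Expected number = 100 × 0.731716 = 73.2.

73.2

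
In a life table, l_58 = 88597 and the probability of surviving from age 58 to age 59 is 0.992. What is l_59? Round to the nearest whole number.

87888

l_59 = l_58 × p = 88597 × 0.992 = 87888.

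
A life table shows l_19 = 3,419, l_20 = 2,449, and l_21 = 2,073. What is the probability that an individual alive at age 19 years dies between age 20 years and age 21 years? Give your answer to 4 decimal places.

This is the probability of reaching 20 but not 21, conditional on being alive at 19: (l_20 − l_21) / l_19.
= (2,449 − 2,073) / 3,419 = 376 / 3,419 = 0.109974.

0.1100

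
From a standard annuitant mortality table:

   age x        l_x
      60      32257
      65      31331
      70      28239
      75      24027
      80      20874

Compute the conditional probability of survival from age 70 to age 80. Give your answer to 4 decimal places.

We want 10p70 = l_80/l_70.
The conditional survival probability is l_80/l_70 = 20874/28239 = 0.739190.

0.7392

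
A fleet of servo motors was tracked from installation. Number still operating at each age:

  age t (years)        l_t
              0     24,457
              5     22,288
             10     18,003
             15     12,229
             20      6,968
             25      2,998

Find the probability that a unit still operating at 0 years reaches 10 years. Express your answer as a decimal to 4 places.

The conditional survival probability is l_10/l_0 = 18,003/24,457 = 0.736108.

0.7361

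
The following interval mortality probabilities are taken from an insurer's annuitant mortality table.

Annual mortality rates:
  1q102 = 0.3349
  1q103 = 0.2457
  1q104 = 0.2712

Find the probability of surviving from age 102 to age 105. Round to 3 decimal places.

Chaining the interval survival probabilities: (1 − 0.3349) × (1 − 0.2457) × (1 − 0.2712).
= 0.6651 × 0.7543 × 0.7288 = 0.365628.

0.366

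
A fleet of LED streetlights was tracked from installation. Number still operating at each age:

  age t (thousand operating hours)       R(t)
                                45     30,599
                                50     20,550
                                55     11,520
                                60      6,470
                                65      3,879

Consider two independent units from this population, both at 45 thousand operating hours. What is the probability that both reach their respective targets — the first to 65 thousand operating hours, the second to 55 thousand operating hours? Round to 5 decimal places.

p₁ = R(65)/R(45) = 3,879/30,599 = 0.126769; p₂ = R(55)/R(45) = 11,520/30,599 = 0.376483.
P(both) = p₁ × p₂ = 0.126769 × 0.376483 = 0.047726.

0.04773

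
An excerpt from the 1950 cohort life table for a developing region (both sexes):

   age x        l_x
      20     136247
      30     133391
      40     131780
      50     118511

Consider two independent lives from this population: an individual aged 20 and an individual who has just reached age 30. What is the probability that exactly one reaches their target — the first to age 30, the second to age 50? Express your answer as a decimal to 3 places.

0.128

p₁ = l_30/l_20 = 133391/136247 = 0.979038; p₂ = l_50/l_30 = 118511/133391 = 0.888448.
P(exactly one) = p₁(1−p₂) + (1−p₁)p₂ = 0.109214 + 0.018624 = 0.127837.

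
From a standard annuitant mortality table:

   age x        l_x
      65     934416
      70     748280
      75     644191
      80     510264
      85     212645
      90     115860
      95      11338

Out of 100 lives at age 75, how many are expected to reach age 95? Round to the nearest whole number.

2

The relevant probability is 11338/644191 = 0.017600.
Expected number = 100 × 0.017600 = 2.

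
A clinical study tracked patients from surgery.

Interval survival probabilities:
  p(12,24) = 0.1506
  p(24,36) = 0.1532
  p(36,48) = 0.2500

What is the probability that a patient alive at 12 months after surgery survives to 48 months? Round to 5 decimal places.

0.00577

P(survive 12→48) = 0.1506 × 0.1532 × 0.2500.
= 0.005768.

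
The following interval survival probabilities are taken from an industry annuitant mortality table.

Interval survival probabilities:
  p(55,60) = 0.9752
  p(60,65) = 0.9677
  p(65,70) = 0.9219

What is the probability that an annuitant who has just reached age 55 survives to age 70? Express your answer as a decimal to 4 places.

0.8700

The overall survival probability is 0.9752 × 0.9677 × 0.9219.
= 0.869998.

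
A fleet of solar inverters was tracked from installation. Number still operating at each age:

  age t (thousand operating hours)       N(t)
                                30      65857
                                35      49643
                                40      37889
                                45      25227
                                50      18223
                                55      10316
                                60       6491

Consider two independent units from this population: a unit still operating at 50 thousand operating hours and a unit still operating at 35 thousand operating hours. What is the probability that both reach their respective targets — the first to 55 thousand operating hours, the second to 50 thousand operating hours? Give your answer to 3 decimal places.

0.208

p₁ = N(55)/N(50) = 10316/18223 = 0.566098; p₂ = N(50)/N(35) = 18223/49643 = 0.367081.
P(both) = p₁ × p₂ = 0.566098 × 0.367081 = 0.207804.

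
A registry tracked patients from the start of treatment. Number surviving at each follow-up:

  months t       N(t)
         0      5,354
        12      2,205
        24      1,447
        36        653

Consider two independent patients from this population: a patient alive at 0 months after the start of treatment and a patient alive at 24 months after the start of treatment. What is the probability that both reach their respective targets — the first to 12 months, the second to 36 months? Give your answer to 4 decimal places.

p₁ = N(12)/N(0) = 2,205/5,354 = 0.411842; p₂ = N(36)/N(24) = 653/1,447 = 0.451279.
P(both) = p₁ × p₂ = 0.411842 × 0.451279 = 0.185856.

0.1859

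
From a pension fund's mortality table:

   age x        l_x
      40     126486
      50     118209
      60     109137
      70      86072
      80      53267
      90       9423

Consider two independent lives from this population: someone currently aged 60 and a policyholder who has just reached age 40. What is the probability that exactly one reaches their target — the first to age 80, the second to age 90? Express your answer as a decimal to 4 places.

0.4899

p₁ = l_80/l_60 = 53267/109137 = 0.488075; p₂ = l_90/l_40 = 9423/126486 = 0.074498.
P(exactly one) = p₁(1−p₂) + (1−p₁)p₂ = 0.451714 + 0.038137 = 0.489852.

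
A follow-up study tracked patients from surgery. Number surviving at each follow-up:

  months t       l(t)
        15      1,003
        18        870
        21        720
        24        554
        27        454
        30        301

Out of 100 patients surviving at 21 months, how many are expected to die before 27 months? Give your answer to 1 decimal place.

The relevant probability is 1 − 454/720 = 0.369444.
Expected number = 100 × 0.369444 = 36.9.

36.9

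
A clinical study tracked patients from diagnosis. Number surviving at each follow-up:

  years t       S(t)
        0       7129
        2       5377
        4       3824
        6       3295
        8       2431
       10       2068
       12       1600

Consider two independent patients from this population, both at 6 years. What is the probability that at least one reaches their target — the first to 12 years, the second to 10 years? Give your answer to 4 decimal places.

0.8084

p₁ = S(12)/S(6) = 1600/3295 = 0.485584; p₂ = S(10)/S(6) = 2068/3295 = 0.627618.
P(at least one) = 1 − (1−p₁)(1−p₂) = 1 − 0.514416 × 0.372382 = 0.808441.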